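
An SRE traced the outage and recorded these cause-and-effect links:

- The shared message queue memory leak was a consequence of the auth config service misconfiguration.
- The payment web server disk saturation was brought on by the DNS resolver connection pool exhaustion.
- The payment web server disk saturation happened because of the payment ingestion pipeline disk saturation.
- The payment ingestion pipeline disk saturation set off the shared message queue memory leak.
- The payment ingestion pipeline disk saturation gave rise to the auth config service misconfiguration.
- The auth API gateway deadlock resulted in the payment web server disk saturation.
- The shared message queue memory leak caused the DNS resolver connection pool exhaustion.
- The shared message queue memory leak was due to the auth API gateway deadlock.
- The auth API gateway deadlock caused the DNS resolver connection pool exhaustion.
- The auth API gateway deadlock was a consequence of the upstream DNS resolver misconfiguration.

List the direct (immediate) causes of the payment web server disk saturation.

Upstream contributors include the upstream DNS resolver misconfiguration, the auth config service misconfiguration, the shared message queue memory leak, but only the DNS resolver connection pool exhaustion, the auth API gateway deadlock, the payment ingestion pipeline disk saturation feed directly into the payment web server disk saturation.

the DNS resolver connection pool exhaustion, the auth API gateway deadlock, the payment ingestion pipeline disk saturation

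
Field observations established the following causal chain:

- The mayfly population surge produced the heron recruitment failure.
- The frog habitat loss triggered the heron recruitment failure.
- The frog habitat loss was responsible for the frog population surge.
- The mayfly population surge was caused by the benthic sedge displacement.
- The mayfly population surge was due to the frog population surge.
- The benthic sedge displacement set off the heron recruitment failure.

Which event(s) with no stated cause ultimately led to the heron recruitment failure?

Tracing upstream from the heron recruitment failure: the heron recruitment failure ← the benthic sedge displacement.
A separate upstream branch: the heron recruitment failure ← the frog habitat loss.
Each of those chain origins has no stated cause.

the benthic sedge displacement, the frog habitat loss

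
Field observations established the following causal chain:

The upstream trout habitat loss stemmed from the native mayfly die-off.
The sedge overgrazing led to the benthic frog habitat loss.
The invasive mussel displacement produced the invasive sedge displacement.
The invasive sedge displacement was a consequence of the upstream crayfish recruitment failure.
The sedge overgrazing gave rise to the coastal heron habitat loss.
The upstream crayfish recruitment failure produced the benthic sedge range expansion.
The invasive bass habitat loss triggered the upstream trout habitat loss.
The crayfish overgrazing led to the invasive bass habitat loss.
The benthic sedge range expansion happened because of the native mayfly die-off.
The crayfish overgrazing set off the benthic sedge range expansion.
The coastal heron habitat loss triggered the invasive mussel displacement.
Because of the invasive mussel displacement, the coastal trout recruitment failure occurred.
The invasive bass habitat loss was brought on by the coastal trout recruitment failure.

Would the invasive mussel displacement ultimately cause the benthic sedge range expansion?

The invasive mussel displacement leads to the coastal trout recruitment failure, the invasive bass habitat loss, the invasive sedge displacement, the upstream trout habitat loss; the benthic sedge range expansion is not among them.

No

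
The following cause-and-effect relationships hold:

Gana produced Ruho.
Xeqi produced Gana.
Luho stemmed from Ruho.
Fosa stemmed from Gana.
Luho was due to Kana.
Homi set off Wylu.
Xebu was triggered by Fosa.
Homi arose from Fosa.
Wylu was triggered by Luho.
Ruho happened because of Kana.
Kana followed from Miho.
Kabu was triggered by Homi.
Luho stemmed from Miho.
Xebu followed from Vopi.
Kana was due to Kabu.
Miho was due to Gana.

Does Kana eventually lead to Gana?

Kana leads to Ruho, Luho, Wylu; Gana is not among them.

No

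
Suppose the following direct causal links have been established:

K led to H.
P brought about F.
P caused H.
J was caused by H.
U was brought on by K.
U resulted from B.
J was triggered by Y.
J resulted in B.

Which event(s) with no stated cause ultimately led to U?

Tracing upstream from U: U ← B ← J ← H ← P.
A separate upstream branch: U ← K.
A separate upstream branch: U ← B ← J ← Y.
Each of those chain origins has no stated cause.

K, P, Y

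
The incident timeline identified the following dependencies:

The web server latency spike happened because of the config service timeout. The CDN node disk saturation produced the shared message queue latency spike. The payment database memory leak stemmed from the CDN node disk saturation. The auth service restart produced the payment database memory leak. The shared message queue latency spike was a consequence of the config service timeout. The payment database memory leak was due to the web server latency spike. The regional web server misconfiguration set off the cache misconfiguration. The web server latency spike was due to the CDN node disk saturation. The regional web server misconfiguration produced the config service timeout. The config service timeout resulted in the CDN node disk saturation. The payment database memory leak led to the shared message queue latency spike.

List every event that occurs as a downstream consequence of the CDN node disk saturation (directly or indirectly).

the payment database memory leak, the shared message queue latency spike, the web server latency spike

Direct effects: the web server latency spike, the payment database memory leak, the shared message queue latency spike.
Not reachable from it: the regional web server misconfiguration, the cache misconfiguration, the config service timeout, the auth service restart.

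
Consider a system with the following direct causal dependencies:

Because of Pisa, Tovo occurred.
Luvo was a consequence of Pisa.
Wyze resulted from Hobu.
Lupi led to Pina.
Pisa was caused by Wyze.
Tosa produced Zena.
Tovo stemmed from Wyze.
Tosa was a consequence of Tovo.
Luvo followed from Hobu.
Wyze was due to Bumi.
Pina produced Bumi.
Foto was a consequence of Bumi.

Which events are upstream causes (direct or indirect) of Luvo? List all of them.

Bumi, Hobu, Lupi, Pina, Pisa, Wyze

Immediate causes of Luvo: Hobu, Pisa.
Further upstream: Lupi, Pina, Bumi, Wyze.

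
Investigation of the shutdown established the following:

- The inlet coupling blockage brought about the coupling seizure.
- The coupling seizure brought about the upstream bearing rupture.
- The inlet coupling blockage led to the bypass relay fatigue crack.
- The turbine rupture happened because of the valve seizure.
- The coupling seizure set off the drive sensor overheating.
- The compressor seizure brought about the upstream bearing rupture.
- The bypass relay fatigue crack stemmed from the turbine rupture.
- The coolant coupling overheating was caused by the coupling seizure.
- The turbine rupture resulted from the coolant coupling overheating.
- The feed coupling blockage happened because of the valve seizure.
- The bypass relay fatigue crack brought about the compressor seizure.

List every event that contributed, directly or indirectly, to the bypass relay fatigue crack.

Immediate causes of the bypass relay fatigue crack: the inlet coupling blockage, the turbine rupture.
Further upstream: the valve seizure, the coupling seizure, the coolant coupling overheating.

the coolant coupling overheating, the coupling seizure, the inlet coupling blockage, the turbine rupture, the valve seizure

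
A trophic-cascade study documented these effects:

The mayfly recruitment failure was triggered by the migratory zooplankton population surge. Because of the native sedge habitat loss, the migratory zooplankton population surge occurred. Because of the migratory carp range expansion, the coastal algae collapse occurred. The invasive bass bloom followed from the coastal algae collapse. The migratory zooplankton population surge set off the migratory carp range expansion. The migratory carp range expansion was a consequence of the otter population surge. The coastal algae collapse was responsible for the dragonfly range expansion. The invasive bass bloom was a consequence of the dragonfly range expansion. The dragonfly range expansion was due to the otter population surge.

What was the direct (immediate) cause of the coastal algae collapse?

the migratory carp range expansion

Upstream contributors include the native sedge habitat loss, the migratory zooplankton population surge, the otter population surge, but only the migratory carp range expansion feeds directly into the coastal algae collapse.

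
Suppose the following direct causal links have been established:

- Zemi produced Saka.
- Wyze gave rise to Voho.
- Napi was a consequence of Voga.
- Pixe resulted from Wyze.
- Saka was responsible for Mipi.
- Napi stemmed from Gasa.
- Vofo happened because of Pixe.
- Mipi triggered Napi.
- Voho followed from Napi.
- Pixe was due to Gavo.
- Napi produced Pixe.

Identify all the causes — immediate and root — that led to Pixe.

Immediate causes of Pixe: Gavo, Wyze, Napi.
Further upstream: Zemi, Saka, Voga, Gasa, Mipi.

Gasa, Gavo, Mipi, Napi, Saka, Voga, Wyze, Zemi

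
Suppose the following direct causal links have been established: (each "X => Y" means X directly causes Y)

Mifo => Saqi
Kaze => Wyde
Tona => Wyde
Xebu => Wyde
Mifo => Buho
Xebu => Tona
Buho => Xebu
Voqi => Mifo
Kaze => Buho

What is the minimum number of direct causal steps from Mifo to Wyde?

Shortest chain: Mifo → Buho → Xebu → Wyde.

3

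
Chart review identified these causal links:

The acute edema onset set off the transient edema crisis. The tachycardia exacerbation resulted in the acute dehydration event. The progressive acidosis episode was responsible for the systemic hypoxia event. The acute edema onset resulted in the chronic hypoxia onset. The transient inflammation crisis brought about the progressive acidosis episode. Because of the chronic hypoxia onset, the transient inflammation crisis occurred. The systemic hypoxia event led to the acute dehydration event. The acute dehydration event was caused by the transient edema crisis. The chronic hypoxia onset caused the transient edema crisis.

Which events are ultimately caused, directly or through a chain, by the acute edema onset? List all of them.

the acute dehydration event, the chronic hypoxia onset, the progressive acidosis episode, the systemic hypoxia event, the transient edema crisis, the transient inflammation crisis

Direct effects: the chronic hypoxia onset, the transient edema crisis.
2 steps out: the transient inflammation crisis, the acute dehydration event.
3 steps out: the progressive acidosis episode.
4 steps out: the systemic hypoxia event.
Not reachable from it: the tachycardia exacerbation.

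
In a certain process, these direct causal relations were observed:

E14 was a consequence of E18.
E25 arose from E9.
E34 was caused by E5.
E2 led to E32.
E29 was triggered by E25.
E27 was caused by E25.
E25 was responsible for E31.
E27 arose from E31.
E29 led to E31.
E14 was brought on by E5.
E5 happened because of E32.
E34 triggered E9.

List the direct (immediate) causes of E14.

Upstream contributors include E2, E32, but only E18, E5 feed directly into E14.

E18, E5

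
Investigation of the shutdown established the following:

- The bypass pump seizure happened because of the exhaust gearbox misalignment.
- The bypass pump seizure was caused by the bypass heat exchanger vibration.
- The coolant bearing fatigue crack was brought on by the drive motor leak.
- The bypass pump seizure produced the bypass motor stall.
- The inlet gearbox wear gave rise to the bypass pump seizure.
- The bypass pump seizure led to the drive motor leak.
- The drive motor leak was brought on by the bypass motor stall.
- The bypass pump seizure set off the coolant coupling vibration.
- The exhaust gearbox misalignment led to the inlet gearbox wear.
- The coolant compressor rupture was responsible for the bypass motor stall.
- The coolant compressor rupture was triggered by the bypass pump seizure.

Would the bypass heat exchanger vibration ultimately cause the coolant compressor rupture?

Yes

There is a causal chain: the bypass heat exchanger vibration → the bypass pump seizure → the coolant compressor rupture.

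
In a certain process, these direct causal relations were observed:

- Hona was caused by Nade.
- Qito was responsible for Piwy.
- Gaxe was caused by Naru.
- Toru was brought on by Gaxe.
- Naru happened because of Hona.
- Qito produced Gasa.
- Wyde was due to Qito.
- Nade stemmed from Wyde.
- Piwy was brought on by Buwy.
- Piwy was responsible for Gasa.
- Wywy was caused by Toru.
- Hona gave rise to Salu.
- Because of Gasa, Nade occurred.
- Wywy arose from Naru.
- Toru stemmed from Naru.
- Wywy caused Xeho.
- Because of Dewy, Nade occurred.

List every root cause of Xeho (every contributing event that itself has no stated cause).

Tracing upstream from Xeho: Xeho ← Wywy ← Naru ← Hona ← Nade ← Gasa ← Piwy ← Buwy.
A separate upstream branch: Xeho ← Wywy ← Naru ← Hona ← Nade ← Wyde ← Qito.
A separate upstream branch: Xeho ← Wywy ← Naru ← Hona ← Nade ← Dewy.
Each of those chain origins has no stated cause.

Buwy, Dewy, Qito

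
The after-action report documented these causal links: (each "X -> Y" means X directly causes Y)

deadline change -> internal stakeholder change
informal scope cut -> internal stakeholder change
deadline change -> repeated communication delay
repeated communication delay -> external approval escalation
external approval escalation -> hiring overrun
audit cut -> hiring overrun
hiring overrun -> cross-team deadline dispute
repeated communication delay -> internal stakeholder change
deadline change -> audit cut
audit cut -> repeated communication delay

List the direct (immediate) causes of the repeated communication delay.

the audit cut, the deadline change

the audit cut, the deadline change → the repeated communication delay with nothing further upstream stated.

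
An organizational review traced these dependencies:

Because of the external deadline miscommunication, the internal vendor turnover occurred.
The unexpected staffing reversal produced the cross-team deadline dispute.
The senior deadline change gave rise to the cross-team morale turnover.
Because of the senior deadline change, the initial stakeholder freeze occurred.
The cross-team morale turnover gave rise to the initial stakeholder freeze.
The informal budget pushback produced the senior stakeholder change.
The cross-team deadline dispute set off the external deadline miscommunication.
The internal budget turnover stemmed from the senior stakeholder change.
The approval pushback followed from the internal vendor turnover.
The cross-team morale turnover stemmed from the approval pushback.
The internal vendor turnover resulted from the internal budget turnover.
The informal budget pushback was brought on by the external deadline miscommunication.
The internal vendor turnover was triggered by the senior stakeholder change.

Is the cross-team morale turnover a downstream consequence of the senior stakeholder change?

Yes

There is a causal chain: the senior stakeholder change → the internal vendor turnover → the approval pushback → the cross-team morale turnover.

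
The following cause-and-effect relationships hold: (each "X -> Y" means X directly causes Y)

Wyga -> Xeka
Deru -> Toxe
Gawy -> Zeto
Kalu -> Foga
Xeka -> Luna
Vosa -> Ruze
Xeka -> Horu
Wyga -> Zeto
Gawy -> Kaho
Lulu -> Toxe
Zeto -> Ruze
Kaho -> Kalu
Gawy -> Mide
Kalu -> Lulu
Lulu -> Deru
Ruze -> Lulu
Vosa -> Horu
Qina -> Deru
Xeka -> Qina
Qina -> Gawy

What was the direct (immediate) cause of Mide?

Gawy

Upstream contributors include Wyga, Xeka, Qina, but only Gawy feeds directly into Mide.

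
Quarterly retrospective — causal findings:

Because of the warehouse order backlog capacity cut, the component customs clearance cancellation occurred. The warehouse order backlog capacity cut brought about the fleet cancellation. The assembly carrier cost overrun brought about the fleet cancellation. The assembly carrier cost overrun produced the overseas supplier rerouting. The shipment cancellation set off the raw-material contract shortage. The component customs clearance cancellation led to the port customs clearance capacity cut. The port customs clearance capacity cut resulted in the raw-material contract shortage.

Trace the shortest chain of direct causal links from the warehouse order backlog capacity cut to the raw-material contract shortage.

the warehouse order backlog capacity cut → the component customs clearance cancellation → the port customs clearance capacity cut → the raw-material contract shortage

the warehouse order backlog capacity cut → the component customs clearance cancellation
the component customs clearance cancellation → the port customs clearance capacity cut
the port customs clearance capacity cut → the raw-material contract shortage
Length: 3 steps.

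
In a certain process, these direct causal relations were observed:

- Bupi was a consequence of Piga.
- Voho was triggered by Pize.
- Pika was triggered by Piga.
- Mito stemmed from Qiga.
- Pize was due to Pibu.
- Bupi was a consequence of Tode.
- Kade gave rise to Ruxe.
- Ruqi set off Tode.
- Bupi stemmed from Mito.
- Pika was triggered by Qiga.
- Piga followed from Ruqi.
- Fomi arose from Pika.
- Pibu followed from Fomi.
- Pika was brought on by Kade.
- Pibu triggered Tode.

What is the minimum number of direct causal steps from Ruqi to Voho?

Shortest chain: Ruqi → Piga → Pika → Fomi → Pibu → Pize → Voho.

6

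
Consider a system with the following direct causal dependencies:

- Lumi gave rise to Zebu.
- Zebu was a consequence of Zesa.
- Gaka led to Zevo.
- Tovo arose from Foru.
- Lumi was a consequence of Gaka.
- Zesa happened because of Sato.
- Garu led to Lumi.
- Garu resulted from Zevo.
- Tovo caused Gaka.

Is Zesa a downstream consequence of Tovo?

Tovo leads to Gaka, Zevo, Garu, Lumi, Zebu; Zesa is not among them.

No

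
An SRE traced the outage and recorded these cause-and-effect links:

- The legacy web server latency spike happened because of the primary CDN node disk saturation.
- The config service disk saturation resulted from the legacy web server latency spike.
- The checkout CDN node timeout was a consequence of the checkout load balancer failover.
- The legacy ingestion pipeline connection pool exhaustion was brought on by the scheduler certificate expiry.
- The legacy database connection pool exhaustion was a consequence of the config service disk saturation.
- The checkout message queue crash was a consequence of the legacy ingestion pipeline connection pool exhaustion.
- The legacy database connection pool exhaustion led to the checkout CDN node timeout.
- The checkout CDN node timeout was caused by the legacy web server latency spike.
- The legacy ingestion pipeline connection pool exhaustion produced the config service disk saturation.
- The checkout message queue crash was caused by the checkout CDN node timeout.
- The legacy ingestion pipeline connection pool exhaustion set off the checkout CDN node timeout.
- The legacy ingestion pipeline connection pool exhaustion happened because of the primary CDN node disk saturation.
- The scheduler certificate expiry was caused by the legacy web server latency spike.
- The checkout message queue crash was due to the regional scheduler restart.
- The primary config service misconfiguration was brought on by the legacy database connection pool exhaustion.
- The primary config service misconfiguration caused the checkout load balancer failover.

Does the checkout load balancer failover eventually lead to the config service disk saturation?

No

The checkout load balancer failover leads to the checkout CDN node timeout, the checkout message queue crash; the config service disk saturation is not among them.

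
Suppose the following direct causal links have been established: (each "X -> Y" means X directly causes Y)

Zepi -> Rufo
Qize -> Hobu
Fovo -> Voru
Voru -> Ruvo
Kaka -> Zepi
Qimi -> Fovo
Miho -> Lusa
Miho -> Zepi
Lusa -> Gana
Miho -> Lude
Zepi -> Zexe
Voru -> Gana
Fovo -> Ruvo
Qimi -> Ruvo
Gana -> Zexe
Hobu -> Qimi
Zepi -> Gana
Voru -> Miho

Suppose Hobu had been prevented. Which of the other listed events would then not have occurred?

Downstream of Hobu: Qimi, Fovo, Voru, Miho, Zepi, Rufo, Ruvo, Lude, Lusa, Gana, Zexe.
Of those, still caused via another path: Zepi, Rufo, Gana, Zexe.
The remainder have no surviving cause.

Fovo, Lude, Lusa, Miho, Qimi, Ruvo, Voru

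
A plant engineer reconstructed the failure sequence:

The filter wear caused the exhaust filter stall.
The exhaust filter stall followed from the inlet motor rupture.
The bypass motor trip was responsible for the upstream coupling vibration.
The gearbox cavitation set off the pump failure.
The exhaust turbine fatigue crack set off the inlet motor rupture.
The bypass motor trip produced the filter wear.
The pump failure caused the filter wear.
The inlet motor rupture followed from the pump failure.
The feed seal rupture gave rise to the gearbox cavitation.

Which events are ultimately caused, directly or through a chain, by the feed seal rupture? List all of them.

Direct effects: the gearbox cavitation.
2 steps out: the pump failure.
3 steps out: the filter wear, the inlet motor rupture.
4 steps out: the exhaust filter stall.
Not reachable from it: the bypass motor trip, the upstream coupling vibration, the exhaust turbine fatigue crack.

the exhaust filter stall, the filter wear, the gearbox cavitation, the inlet motor rupture, the pump failure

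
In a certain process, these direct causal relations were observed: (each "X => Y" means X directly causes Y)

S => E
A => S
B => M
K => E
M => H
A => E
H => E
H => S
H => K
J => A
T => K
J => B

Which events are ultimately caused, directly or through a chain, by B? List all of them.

Direct effects: M.
2 steps out: H.
3 steps out: S, K, E.
Not reachable from it: J, A, T.

E, H, K, M, S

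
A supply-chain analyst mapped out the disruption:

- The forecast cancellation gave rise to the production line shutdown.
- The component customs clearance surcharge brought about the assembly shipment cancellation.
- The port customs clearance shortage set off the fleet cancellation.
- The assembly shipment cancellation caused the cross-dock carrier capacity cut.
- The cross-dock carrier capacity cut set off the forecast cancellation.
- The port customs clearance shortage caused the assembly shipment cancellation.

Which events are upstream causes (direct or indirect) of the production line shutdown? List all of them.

Immediate cause of the production line shutdown: the forecast cancellation.
Further upstream: the component customs clearance surcharge, the port customs clearance shortage, the assembly shipment cancellation, the cross-dock carrier capacity cut.

the assembly shipment cancellation, the component customs clearance surcharge, the cross-dock carrier capacity cut, the forecast cancellation, the port customs clearance shortage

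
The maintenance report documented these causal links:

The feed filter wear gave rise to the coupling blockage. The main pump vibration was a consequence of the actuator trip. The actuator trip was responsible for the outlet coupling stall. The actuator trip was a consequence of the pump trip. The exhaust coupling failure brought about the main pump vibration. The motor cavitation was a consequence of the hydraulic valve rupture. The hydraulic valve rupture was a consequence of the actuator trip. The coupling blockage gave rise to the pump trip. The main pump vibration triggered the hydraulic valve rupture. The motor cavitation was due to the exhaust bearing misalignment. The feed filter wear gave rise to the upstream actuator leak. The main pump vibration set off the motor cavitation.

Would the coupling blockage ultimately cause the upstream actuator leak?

The coupling blockage leads to the pump trip, the actuator trip, the main pump vibration, the hydraulic valve rupture, the motor cavitation, the outlet coupling stall; the upstream actuator leak is not among them.

No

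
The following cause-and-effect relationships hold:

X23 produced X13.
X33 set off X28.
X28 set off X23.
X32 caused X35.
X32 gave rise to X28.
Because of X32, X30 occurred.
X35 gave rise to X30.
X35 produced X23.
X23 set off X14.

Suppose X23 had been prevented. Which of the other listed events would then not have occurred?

X13, X14

Downstream of X23: X14, X13.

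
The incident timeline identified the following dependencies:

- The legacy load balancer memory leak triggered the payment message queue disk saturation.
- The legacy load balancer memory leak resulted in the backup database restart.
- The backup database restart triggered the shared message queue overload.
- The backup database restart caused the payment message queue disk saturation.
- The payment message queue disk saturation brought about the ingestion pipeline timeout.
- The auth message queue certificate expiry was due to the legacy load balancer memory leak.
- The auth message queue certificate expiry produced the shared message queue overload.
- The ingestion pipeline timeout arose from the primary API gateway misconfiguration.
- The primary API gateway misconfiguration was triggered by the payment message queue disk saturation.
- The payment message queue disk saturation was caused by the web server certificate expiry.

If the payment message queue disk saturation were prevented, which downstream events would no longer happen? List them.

Downstream of the payment message queue disk saturation: the primary API gateway misconfiguration, the ingestion pipeline timeout.

the ingestion pipeline timeout, the primary API gateway misconfiguration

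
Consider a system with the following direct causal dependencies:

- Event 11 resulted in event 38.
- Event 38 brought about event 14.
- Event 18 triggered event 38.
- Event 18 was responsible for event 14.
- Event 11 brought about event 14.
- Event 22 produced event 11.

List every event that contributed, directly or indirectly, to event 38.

event 11, event 18, event 22

Immediate causes of event 38: event 18, event 11.
Further upstream: event 22.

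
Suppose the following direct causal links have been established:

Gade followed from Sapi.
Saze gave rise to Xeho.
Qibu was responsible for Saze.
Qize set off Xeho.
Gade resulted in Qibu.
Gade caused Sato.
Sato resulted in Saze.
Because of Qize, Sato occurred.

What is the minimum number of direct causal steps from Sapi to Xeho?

4

Shortest chain: Sapi → Gade → Qibu → Saze → Xeho.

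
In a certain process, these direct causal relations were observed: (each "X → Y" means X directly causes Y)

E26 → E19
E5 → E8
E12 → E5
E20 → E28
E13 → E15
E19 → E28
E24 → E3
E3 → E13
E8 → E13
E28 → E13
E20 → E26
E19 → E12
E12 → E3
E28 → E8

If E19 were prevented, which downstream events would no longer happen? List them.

Downstream of E19: E12, E5, E28, E8, E3, E13, E15.
Of those, still caused via another path: E28, E8, E3, E13, E15.
The remainder have no surviving cause.

E12, E5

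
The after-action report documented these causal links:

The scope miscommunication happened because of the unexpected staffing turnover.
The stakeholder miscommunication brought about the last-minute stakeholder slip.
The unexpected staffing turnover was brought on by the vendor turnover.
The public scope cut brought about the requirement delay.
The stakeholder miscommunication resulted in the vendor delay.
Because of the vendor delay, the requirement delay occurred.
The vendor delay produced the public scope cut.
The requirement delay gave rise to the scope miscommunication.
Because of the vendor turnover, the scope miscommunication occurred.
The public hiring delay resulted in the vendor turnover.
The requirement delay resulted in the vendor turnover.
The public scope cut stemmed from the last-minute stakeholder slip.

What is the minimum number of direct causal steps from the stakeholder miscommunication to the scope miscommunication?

3

Shortest chain: the stakeholder miscommunication → the vendor delay → the requirement delay → the scope miscommunication.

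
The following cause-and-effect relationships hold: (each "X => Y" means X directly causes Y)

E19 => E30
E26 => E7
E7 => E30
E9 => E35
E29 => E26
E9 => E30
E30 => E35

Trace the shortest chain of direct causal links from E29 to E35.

E29 → E26 → E7 → E30 → E35

E29 → E26
E26 → E7
E7 → E30
E30 → E35
Length: 4 steps.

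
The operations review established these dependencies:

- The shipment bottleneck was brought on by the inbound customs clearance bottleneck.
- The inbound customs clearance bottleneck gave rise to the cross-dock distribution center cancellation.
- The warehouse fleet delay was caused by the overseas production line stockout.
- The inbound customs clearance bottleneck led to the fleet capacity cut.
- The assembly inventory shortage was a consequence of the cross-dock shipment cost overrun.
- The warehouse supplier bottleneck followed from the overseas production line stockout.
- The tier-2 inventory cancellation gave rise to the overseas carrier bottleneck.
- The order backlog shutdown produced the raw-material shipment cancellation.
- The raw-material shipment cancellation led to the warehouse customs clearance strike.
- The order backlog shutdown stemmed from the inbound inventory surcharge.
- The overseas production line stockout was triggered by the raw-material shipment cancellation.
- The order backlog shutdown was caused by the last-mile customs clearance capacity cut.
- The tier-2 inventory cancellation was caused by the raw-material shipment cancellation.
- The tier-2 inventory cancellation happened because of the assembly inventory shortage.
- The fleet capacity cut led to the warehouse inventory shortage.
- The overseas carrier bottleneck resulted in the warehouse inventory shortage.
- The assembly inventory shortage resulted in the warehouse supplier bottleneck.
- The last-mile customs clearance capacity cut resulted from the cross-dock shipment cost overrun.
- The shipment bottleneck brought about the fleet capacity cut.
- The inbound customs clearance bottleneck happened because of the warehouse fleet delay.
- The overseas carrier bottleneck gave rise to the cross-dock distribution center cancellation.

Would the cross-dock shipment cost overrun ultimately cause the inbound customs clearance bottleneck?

There is a causal chain: the cross-dock shipment cost overrun → the last-mile customs clearance capacity cut → the order backlog shutdown → the raw-material shipment cancellation → the overseas production line stockout → the warehouse fleet delay → the inbound customs clearance bottleneck.

Yes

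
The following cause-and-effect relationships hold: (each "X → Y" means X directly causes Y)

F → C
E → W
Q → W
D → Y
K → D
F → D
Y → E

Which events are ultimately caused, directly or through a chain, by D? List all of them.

E, W, Y

Direct effects: Y.
2 steps out: E.
3 steps out: W.
Not reachable from it: F, K, C, Q.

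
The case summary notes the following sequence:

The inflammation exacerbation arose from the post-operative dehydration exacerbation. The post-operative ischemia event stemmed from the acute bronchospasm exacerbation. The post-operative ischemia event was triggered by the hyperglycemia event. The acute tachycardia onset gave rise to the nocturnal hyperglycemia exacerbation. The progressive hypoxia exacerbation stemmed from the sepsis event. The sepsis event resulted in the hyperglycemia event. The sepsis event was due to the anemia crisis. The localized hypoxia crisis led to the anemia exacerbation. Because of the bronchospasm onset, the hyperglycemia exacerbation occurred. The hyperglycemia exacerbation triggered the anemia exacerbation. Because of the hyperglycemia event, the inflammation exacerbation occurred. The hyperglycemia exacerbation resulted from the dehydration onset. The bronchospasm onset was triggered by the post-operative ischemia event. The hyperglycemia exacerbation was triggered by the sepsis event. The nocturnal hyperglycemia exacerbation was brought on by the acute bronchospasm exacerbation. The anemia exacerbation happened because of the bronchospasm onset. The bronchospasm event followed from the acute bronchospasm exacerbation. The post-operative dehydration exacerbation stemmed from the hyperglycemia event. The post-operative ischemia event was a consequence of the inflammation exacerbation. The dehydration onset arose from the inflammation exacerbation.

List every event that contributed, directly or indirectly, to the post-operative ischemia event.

Immediate causes of the post-operative ischemia event: the acute bronchospasm exacerbation, the hyperglycemia event, the inflammation exacerbation.
Further upstream: the anemia crisis, the sepsis event, the post-operative dehydration exacerbation.

the acute bronchospasm exacerbation, the anemia crisis, the hyperglycemia event, the inflammation exacerbation, the post-operative dehydration exacerbation, the sepsis event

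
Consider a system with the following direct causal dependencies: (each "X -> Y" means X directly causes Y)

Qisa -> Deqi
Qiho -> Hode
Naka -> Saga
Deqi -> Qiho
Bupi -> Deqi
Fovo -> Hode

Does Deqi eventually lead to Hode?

Yes

There is a causal chain: Deqi → Qiho → Hode.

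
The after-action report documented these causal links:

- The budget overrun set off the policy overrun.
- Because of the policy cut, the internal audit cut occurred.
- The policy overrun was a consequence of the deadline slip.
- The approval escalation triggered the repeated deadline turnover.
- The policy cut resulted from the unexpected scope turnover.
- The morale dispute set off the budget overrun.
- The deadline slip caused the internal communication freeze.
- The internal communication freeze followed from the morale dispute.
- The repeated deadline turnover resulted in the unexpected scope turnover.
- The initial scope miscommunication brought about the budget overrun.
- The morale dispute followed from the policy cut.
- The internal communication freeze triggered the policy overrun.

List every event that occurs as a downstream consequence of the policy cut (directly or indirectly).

Direct effects: the internal audit cut, the morale dispute.
2 steps out: the budget overrun, the internal communication freeze.
3 steps out: the policy overrun.
Not reachable from it: the approval escalation, the repeated deadline turnover, the unexpected scope turnover, the initial scope miscommunication, the deadline slip.

the budget overrun, the internal audit cut, the internal communication freeze, the morale dispute, the policy overrun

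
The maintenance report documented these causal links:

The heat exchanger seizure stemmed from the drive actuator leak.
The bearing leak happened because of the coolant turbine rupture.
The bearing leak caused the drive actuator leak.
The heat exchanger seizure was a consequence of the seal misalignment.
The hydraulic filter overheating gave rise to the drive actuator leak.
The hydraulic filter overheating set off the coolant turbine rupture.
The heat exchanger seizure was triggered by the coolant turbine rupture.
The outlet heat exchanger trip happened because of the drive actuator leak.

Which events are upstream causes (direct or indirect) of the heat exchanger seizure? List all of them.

the bearing leak, the coolant turbine rupture, the drive actuator leak, the hydraulic filter overheating, the seal misalignment

Immediate causes of the heat exchanger seizure: the seal misalignment, the coolant turbine rupture, the drive actuator leak.
Further upstream: the hydraulic filter overheating, the bearing leak.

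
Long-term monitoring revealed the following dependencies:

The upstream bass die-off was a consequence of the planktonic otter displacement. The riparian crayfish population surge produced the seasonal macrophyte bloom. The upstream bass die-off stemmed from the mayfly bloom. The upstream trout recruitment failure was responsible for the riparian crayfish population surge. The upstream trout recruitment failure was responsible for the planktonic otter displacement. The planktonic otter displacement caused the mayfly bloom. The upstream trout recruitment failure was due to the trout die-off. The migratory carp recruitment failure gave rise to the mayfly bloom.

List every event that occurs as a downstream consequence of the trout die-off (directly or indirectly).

the mayfly bloom, the planktonic otter displacement, the riparian crayfish population surge, the seasonal macrophyte bloom, the upstream bass die-off, the upstream trout recruitment failure

Direct effects: the upstream trout recruitment failure.
2 steps out: the riparian crayfish population surge, the planktonic otter displacement.
3 steps out: the mayfly bloom, the seasonal macrophyte bloom, the upstream bass die-off.
Not reachable from it: the migratory carp recruitment failure.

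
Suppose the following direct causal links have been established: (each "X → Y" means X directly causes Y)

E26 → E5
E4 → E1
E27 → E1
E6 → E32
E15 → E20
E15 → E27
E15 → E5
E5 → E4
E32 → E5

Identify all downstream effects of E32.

Direct effects: E5.
2 steps out: E4.
3 steps out: E1.
Not reachable from it: E6, E15, E20, E26, E27.

E1, E4, E5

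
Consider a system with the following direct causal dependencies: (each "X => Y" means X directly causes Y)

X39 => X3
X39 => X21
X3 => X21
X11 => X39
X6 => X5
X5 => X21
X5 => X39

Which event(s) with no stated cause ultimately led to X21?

X11, X6

Tracing upstream from X21: X21 ← X5 ← X6.
A separate upstream branch: X21 ← X39 ← X11.
Each of those chain origins has no stated cause.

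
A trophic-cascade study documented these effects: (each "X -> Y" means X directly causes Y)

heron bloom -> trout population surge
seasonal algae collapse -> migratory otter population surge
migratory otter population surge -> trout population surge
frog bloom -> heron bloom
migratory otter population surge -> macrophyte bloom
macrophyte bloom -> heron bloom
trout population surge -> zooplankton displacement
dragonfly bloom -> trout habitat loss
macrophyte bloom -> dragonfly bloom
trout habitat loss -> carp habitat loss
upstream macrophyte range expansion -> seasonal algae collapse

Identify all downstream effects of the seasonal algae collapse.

Direct effects: the migratory otter population surge.
2 steps out: the macrophyte bloom, the trout population surge.
3 steps out: the dragonfly bloom, the heron bloom, the zooplankton displacement.
4 steps out: the trout habitat loss.
5 steps out: the carp habitat loss.
Not reachable from it: the upstream macrophyte range expansion, the frog bloom.

the carp habitat loss, the dragonfly bloom, the heron bloom, the macrophyte bloom, the migratory otter population surge, the trout habitat loss, the trout population surge, the zooplankton displacement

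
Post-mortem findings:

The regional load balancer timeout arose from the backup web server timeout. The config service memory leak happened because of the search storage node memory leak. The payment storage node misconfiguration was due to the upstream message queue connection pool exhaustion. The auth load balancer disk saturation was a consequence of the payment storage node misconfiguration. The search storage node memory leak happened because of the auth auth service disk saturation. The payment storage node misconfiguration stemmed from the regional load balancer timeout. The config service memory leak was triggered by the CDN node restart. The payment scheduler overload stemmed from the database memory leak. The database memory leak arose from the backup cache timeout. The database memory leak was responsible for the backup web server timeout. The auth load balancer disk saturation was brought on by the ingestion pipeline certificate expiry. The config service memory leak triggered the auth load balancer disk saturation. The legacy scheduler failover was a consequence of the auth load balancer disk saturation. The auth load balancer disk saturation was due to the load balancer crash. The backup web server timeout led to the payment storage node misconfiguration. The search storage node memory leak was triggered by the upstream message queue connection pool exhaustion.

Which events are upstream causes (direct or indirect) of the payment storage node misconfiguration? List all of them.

Immediate causes of the payment storage node misconfiguration: the backup web server timeout, the upstream message queue connection pool exhaustion, the regional load balancer timeout.
Further upstream: the backup cache timeout, the database memory leak.

the backup cache timeout, the backup web server timeout, the database memory leak, the regional load balancer timeout, the upstream message queue connection pool exhaustion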